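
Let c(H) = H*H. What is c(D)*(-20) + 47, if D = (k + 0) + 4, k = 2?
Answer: -673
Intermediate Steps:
D = 6 (D = (2 + 0) + 4 = 2 + 4 = 6)
c(H) = H²
c(D)*(-20) + 47 = 6²*(-20) + 47 = 36*(-20) + 47 = -720 + 47 = -673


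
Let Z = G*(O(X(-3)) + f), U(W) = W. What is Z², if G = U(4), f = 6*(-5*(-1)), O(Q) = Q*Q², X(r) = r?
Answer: 144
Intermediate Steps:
O(Q) = Q³
f = 30 (f = 6*5 = 30)
G = 4
Z = 12 (Z = 4*((-3)³ + 30) = 4*(-27 + 30) = 4*3 = 12)
Z² = 12² = 144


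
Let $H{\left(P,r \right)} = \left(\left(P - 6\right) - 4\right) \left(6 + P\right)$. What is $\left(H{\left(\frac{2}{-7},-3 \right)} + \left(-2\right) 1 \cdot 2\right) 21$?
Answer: $- \frac{9228}{7} \approx -1318.3$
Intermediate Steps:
$H{\left(P,r \right)} = \left(-10 + P\right) \left(6 + P\right)$ ($H{\left(P,r \right)} = \left(\left(P - 6\right) - 4\right) \left(6 + P\right) = \left(\left(-6 + P\right) - 4\right) \left(6 + P\right) = \left(-10 + P\right) \left(6 + P\right)$)
$\left(H{\left(\frac{2}{-7},-3 \right)} + \left(-2\right) 1 \cdot 2\right) 21 = \left(\left(-60 + \left(\frac{2}{-7}\right)^{2} - 4 \frac{2}{-7}\right) + \left(-2\right) 1 \cdot 2\right) 21 = \left(\left(-60 + \left(2 \left(- \frac{1}{7}\right)\right)^{2} - 4 \cdot 2 \left(- \frac{1}{7}\right)\right) - 4\right) 21 = \left(\left(-60 + \left(- \frac{2}{7}\right)^{2} - - \frac{8}{7}\right) - 4\right) 21 = \left(\left(-60 + \frac{4}{49} + \frac{8}{7}\right) - 4\right) 21 = \left(- \frac{2880}{49} - 4\right) 21 = \left(- \frac{3076}{49}\right) 21 = - \frac{9228}{7}$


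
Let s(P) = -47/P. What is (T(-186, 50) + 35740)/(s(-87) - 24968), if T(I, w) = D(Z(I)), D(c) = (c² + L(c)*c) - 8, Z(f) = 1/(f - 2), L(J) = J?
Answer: -54936663735/38386570568 ≈ -1.4311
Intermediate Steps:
Z(f) = 1/(-2 + f)
D(c) = -8 + 2*c² (D(c) = (c² + c*c) - 8 = (c² + c²) - 8 = 2*c² - 8 = -8 + 2*c²)
T(I, w) = -8 + 2/(-2 + I)² (T(I, w) = -8 + 2*(1/(-2 + I))² = -8 + 2/(-2 + I)²)
(T(-186, 50) + 35740)/(s(-87) - 24968) = ((-8 + 2/(-2 - 186)²) + 35740)/(-47/(-87) - 24968) = ((-8 + 2/(-188)²) + 35740)/(-47*(-1/87) - 24968) = ((-8 + 2*(1/35344)) + 35740)/(47/87 - 24968) = ((-8 + 1/17672) + 35740)/(-2172169/87) = (-141375/17672 + 35740)*(-87/2172169) = (631455905/17672)*(-87/2172169) = -54936663735/38386570568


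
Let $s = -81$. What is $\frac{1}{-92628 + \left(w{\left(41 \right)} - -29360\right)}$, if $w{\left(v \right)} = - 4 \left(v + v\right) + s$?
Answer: $- \frac{1}{63677} \approx -1.5704 \cdot 10^{-5}$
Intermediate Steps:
$w{\left(v \right)} = -81 - 8 v$ ($w{\left(v \right)} = - 4 \left(v + v\right) - 81 = - 4 \cdot 2 v - 81 = - 8 v - 81 = -81 - 8 v$)
$\frac{1}{-92628 + \left(w{\left(41 \right)} - -29360\right)} = \frac{1}{-92628 - -28951} = \frac{1}{-92628 + \left(\left(-81 - 328\right) + 29360\right)} = \frac{1}{-92628 + \left(-409 + 29360\right)} = \frac{1}{-92628 + 28951} = \frac{1}{-63677} = - \frac{1}{63677}$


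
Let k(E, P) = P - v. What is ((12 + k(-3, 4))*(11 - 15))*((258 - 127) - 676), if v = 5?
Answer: 23980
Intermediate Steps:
k(E, P) = -5 + P (k(E, P) = P - 1*5 = P - 5 = -5 + P)
((12 + k(-3, 4))*(11 - 15))*((258 - 127) - 676) = ((12 + (-5 + 4))*(11 - 15))*((258 - 127) - 676) = ((12 - 1)*(-4))*(131 - 676) = (11*(-4))*(-545) = -44*(-545) = 23980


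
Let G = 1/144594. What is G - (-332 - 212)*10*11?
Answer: 8652504961/144594 ≈ 59840.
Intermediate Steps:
G = 1/144594 ≈ 6.9159e-6
G - (-332 - 212)*10*11 = 1/144594 - (-332 - 212)*10*11 = 1/144594 - (-544)*110 = 1/144594 - 1*(-59840) = 1/144594 + 59840 = 8652504961/144594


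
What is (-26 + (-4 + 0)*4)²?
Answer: 1764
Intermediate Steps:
(-26 + (-4 + 0)*4)² = (-26 - 4*4)² = (-26 - 16)² = (-42)² = 1764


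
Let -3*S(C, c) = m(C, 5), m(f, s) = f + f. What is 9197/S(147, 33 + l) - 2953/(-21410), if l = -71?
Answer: -49154594/524545 ≈ -93.709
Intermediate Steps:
m(f, s) = 2*f
S(C, c) = -2*C/3
9197/S(147, 33 + l) - 2953/(-21410) = 9197/((-2/3*147)) - 2953/(-21410) = 9197/(-98) - 2953*(-1/21410) = 9197*(-1/98) + 2953/21410 = -9197/98 + 2953/21410 = -49154594/524545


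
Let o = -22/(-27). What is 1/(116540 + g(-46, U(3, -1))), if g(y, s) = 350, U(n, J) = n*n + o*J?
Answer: 1/116890 ≈ 8.5551e-6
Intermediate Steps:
o = 22/27 (o = -22*(-1/27) = 22/27 ≈ 0.81481)
U(n, J) = n² + 22*J/27 (U(n, J) = n*n + 22*J/27 = n² + 22*J/27)
1/(116540 + g(-46, U(3, -1))) = 1/(116540 + 350) = 1/116890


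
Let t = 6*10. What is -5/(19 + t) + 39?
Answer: 3076/79 ≈ 38.937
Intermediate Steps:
t = 60
-5/(19 + t) + 39 = -5/(19 + 60) + 39 = -5/79 + 39 = 3076/79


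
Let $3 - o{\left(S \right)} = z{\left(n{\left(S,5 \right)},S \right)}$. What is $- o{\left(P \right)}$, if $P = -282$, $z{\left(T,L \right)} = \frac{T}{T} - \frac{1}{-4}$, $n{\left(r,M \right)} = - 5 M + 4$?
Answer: $- \frac{7}{4} \approx -1.75$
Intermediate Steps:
$n{\left(r,M \right)} = 4 - 5 M$
$z{\left(T,L \right)} = \frac{5}{4}$ ($z{\left(T,L \right)} = 1 - - \frac{1}{4} = 1 + \frac{1}{4} = \frac{5}{4}$)
$o{\left(S \right)} = \frac{7}{4}$ ($o{\left(S \right)} = 3 - \frac{5}{4} = \frac{7}{4}$)
$- o{\left(P \right)} = \left(-1\right) \frac{7}{4} = - \frac{7}{4}$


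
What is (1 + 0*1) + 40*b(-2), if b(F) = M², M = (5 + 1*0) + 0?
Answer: 1001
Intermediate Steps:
M = 5 (M = (5 + 0) + 0 = 5 + 0 = 5)
b(F) = 25 (b(F) = 5² = 25)
(1 + 0*1) + 40*b(-2) = (1 + 0*1) + 40*25 = (1 + 0) + 1000 = 1 + 1000 = 1001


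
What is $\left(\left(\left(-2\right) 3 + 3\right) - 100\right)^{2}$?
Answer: $10609$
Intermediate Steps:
$\left(\left(\left(-2\right) 3 + 3\right) - 100\right)^{2} = \left(\left(-6 + 3\right) - 100\right)^{2} = \left(-3 - 100\right)^{2} = \left(-103\right)^{2} = 10609$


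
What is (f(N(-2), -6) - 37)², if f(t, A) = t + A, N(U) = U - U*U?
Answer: 2401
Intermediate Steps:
N(U) = U - U²
f(t, A) = A + t
(f(N(-2), -6) - 37)² = ((-6 - 2*(1 - 1*(-2))) - 37)² = ((-6 - 2*(1 + 2)) - 37)² = ((-6 - 2*3) - 37)² = ((-6 - 6) - 37)² = (-12 - 37)² = (-49)² = 2401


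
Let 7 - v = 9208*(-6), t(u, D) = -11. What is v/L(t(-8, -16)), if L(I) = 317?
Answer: 55255/317 ≈ 174.31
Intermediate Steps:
v = 55255 (v = 7 - 9208*(-6) = 7 - 1*(-55248) = 7 + 55248 = 55255)
v/L(t(-8, -16)) = 55255/317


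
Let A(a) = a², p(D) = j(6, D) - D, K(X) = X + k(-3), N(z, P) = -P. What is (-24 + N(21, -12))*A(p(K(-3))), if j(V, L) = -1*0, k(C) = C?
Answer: -432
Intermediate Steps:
j(V, L) = 0
K(X) = -3 + X (K(X) = X - 3 = -3 + X)
p(D) = -D (p(D) = 0 - D = -D)
(-24 + N(21, -12))*A(p(K(-3))) = (-24 - 1*(-12))*(-(-3 - 3))² = (-24 + 12)*(-1*(-6))² = -12*6² = -12*36 = -432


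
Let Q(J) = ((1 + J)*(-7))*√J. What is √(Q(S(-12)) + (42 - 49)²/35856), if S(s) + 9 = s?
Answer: √(12201 + 1249940160*I*√21)/2988 ≈ 17.91 + 17.91*I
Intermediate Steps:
S(s) = -9 + s
Q(J) = √J*(-7 - 7*J) (Q(J) = (-7 - 7*J)*√J = √J*(-7 - 7*J))
√(Q(S(-12)) + (42 - 49)²/35856) = √(7*√(-9 - 12)*(-1 - (-9 - 12)) + (42 - 49)²/35856) = √(7*√(-21)*(-1 - 1*(-21)) + (-7)²*(1/35856)) = √(7*(I*√21)*(-1 + 21) + 49*(1/35856)) = √(7*(I*√21)*20 + 49/35856) = √(140*I*√21 + 49/35856) = √(49/35856 + 140*I*√21)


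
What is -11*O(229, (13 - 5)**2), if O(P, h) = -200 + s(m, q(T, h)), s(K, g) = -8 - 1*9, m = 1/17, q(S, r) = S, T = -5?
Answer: 2387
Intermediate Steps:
m = 1/17 ≈ 0.058824
s(K, g) = -17 (s(K, g) = -8 - 9 = -17)
O(P, h) = -217 (O(P, h) = -200 - 17 = -217)
-11*O(229, (13 - 5)**2) = -11*(-217) = 2387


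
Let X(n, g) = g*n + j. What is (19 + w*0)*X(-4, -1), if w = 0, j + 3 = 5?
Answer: 114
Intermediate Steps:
j = 2 (j = -3 + 5 = 2)
X(n, g) = 2 + g*n (X(n, g) = g*n + 2 = 2 + g*n)
(19 + w*0)*X(-4, -1) = (19 + 0*0)*(2 - 1*(-4)) = (19 + 0)*(2 + 4) = 19*6 = 114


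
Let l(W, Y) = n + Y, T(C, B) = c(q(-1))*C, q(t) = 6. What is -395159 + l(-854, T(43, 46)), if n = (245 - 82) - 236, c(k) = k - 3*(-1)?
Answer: -394845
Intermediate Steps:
c(k) = 3 + k (c(k) = k + 3 = 3 + k)
n = -73 (n = 163 - 236 = -73)
T(C, B) = 9*C (T(C, B) = (3 + 6)*C = 9*C)
l(W, Y) = -73 + Y
-395159 + l(-854, T(43, 46)) = -395159 + (-73 + 9*43) = -395159 + (-73 + 387) = -395159 + 314 = -394845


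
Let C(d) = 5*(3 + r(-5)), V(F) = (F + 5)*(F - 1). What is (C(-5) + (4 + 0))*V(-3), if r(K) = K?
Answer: 48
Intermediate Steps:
V(F) = (-1 + F)*(5 + F) (V(F) = (5 + F)*(-1 + F) = (-1 + F)*(5 + F))
C(d) = -10 (C(d) = 5*(3 - 5) = 5*(-2) = -10)
(C(-5) + (4 + 0))*V(-3) = (-10 + (4 + 0))*(-5 + (-3)² + 4*(-3)) = (-10 + 4)*(-5 + 9 - 12) = -6*(-8) = 48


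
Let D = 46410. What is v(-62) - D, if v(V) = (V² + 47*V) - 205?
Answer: -45685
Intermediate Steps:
v(V) = -205 + V² + 47*V
v(-62) - D = (-205 + (-62)² + 47*(-62)) - 1*46410 = (-205 + 3844 - 2914) - 46410 = 725 - 46410 = -45685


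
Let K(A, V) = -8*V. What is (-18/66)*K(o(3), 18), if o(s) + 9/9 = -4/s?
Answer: 432/11 ≈ 39.273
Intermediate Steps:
o(s) = -1 - 4/s
(-18/66)*K(o(3), 18) = (-18/66)*(-8*18) = -18*1/66*(-144) = -3/11*(-144) = 432/11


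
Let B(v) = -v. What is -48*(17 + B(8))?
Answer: -432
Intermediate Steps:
-48*(17 + B(8)) = -48*(17 - 1*8) = -48*(17 - 8) = -48*9 = -432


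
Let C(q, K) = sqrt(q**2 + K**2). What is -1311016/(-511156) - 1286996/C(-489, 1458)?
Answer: 327754/127789 - 1286996*sqrt(262765)/788295 ≈ -834.33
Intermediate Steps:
C(q, K) = sqrt(K**2 + q**2)
-1311016/(-511156) - 1286996/C(-489, 1458) = -1311016/(-511156) - 1286996/sqrt(1458**2 + (-489)**2) = -1311016*(-1/511156) - 1286996/sqrt(2125764 + 239121) = 327754/127789 - 1286996*sqrt(262765)/788295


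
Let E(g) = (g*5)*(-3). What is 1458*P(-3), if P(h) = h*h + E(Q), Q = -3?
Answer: 78732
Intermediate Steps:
E(g) = -15*g (E(g) = (5*g)*(-3) = -15*g)
P(h) = 45 + h² (P(h) = h*h - 15*(-3) = h² + 45 = 45 + h²)
1458*P(-3) = 1458*(45 + (-3)²) = 1458*(45 + 9) = 1458*54 = 78732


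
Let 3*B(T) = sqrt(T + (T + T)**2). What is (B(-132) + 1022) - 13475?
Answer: -12453 + 2*sqrt(17391)/3 ≈ -12365.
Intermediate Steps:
B(T) = sqrt(T + 4*T**2)/3 (B(T) = sqrt(T + (T + T)**2)/3 = sqrt(T + (2*T)**2)/3 = sqrt(T + 4*T**2)/3)
(B(-132) + 1022) - 13475 = (sqrt(-132*(1 + 4*(-132)))/3 + 1022) - 13475 = (sqrt(-132*(1 - 528))/3 + 1022) - 13475 = (sqrt(-132*(-527))/3 + 1022) - 13475 = (sqrt(69564)/3 + 1022) - 13475 = ((2*sqrt(17391))/3 + 1022) - 13475 = (2*sqrt(17391)/3 + 1022) - 13475 = (1022 + 2*sqrt(17391)/3) - 13475 = -12453 + 2*sqrt(17391)/3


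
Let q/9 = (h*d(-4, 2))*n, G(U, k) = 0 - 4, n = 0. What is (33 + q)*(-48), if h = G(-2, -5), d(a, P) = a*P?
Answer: -1584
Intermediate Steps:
d(a, P) = P*a
G(U, k) = -4
h = -4
q = 0 (q = 9*(-8*(-4)*0) = 9*(-4*(-8)*0) = 9*(32*0) = 9*0 = 0)
(33 + q)*(-48) = (33 + 0)*(-48) = 33*(-48) = -1584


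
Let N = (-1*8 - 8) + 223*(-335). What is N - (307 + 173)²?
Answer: -305121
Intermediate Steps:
N = -74721 (N = (-8 - 8) - 74705 = -16 - 74705 = -74721)
N - (307 + 173)² = -74721 - (307 + 173)² = -74721 - 1*480² = -74721 - 1*230400 = -74721 - 230400 = -305121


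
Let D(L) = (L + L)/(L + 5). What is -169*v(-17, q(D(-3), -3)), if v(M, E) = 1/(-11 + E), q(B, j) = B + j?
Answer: 169/17 ≈ 9.9412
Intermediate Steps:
D(L) = 2*L/(5 + L) (D(L) = (2*L)/(5 + L) = 2*L/(5 + L))
-169*v(-17, q(D(-3), -3)) = -169/(-11 + (2*(-3)/(5 - 3) - 3)) = -169/(-11 + (2*(-3)/2 - 3)) = -169/(-11 + (2*(-3)*(1/2) - 3)) = -169/(-11 + (-3 - 3)) = -169/(-11 - 6) = -169/(-17) = -169*(-1/17) = 169/17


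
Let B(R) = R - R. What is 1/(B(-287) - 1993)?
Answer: -1/1993 ≈ -0.00050176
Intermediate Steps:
B(R) = 0
1/(B(-287) - 1993) = 1/(0 - 1993) = 1/(-1993) = -1/1993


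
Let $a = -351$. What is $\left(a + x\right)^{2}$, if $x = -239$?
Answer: $348100$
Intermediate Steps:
$\left(a + x\right)^{2} = \left(-351 - 239\right)^{2} = \left(-590\right)^{2} = 348100$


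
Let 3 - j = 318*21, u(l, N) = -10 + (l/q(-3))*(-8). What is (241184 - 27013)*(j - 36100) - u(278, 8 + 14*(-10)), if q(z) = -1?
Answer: -9161166739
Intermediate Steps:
u(l, N) = -10 + 8*l (u(l, N) = -10 + (l/(-1))*(-8) = -10 + (l*(-1))*(-8) = -10 - l*(-8) = -10 + 8*l)
j = -6675 (j = 3 - 318*21 = 3 - 1*6678 = 3 - 6678 = -6675)
(241184 - 27013)*(j - 36100) - u(278, 8 + 14*(-10)) = (241184 - 27013)*(-6675 - 36100) - (-10 + 8*278) = 214171*(-42775) - (-10 + 2224) = -9161164525 - 1*2214 = -9161164525 - 2214 = -9161166739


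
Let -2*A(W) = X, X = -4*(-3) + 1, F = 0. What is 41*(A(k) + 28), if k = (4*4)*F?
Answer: 1763/2 ≈ 881.50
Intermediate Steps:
X = 13 (X = 12 + 1 = 13)
k = 0 (k = (4*4)*0 = 16*0 = 0)
A(W) = -13/2 (A(W) = -1/2*13 = -13/2)
41*(A(k) + 28) = 41*(-13/2 + 28) = 41*(43/2) = 1763/2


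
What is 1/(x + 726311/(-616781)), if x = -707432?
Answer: -616781/436331342703 ≈ -1.4136e-6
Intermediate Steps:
1/(x + 726311/(-616781)) = 1/(-707432 + 726311/(-616781)) = 1/(-707432 + 726311*(-1/616781)) = 1/(-707432 - 726311/616781) = 1/(-436331342703/616781) = -616781/436331342703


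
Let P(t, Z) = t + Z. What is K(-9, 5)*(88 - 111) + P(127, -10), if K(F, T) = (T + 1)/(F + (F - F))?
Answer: 397/3 ≈ 132.33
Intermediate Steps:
P(t, Z) = Z + t
K(F, T) = (1 + T)/F (K(F, T) = (1 + T)/(F + 0) = (1 + T)/F)
K(-9, 5)*(88 - 111) + P(127, -10) = ((1 + 5)/(-9))*(88 - 111) + (-10 + 127) = -⅑*6*(-23) + 117 = -⅔*(-23) + 117 = 46/3 + 117 = 397/3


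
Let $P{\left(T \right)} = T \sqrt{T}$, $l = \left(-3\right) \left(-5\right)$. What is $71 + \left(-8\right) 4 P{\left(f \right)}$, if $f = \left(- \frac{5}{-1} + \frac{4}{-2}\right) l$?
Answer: $71 - 4320 \sqrt{5} \approx -9588.8$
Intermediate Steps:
$l = 15$
$f = 45$ ($f = \left(- \frac{5}{-1} + \frac{4}{-2}\right) 15 = \left(\left(-5\right) \left(-1\right) + 4 \left(- \frac{1}{2}\right)\right) 15 = \left(5 - 2\right) 15 = 3 \cdot 15 = 45$)
$P{\left(T \right)} = T^{\frac{3}{2}}$
$71 + \left(-8\right) 4 P{\left(f \right)} = 71 + \left(-8\right) 4 \cdot 45^{\frac{3}{2}} = 71 - 32 \cdot 135 \sqrt{5} = 71 - 4320 \sqrt{5}$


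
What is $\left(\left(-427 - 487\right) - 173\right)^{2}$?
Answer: $1181569$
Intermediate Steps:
$\left(\left(-427 - 487\right) - 173\right)^{2} = \left(-914 - 173\right)^{2} = \left(-1087\right)^{2} = 1181569$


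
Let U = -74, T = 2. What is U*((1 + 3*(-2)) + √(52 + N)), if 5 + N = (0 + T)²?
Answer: 370 - 74*√51 ≈ -158.47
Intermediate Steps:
N = -1 (N = -5 + (0 + 2)² = -5 + 2² = -5 + 4 = -1)
U*((1 + 3*(-2)) + √(52 + N)) = -74*((1 + 3*(-2)) + √(52 - 1)) = -74*((1 - 6) + √51) = -74*(-5 + √51) = 370 - 74*√51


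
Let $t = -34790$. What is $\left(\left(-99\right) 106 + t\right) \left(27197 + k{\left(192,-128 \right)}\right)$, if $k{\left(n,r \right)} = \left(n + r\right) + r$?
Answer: $-1228690772$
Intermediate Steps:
$k{\left(n,r \right)} = n + 2 r$
$\left(\left(-99\right) 106 + t\right) \left(27197 + k{\left(192,-128 \right)}\right) = \left(\left(-99\right) 106 - 34790\right) \left(27197 + \left(192 + 2 \left(-128\right)\right)\right) = \left(-10494 - 34790\right) \left(27197 + \left(192 - 256\right)\right) = - 45284 \left(27197 - 64\right) = \left(-45284\right) 27133 = -1228690772$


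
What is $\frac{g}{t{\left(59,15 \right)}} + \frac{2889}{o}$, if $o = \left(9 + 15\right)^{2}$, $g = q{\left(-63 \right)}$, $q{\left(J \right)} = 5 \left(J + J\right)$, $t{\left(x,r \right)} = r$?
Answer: $- \frac{2367}{64} \approx -36.984$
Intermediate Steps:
$q{\left(J \right)} = 10 J$ ($q{\left(J \right)} = 5 \cdot 2 J = 10 J$)
$g = -630$ ($g = 10 \left(-63\right) = -630$)
$o = 576$ ($o = 24^{2} = 576$)
$\frac{g}{t{\left(59,15 \right)}} + \frac{2889}{o} = - \frac{630}{15} + \frac{2889}{576} = \left(-630\right) \frac{1}{15} + 2889 \cdot \frac{1}{576} = -42 + \frac{321}{64} = - \frac{2367}{64}$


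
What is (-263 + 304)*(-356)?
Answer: -14596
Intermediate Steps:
(-263 + 304)*(-356) = 41*(-356) = -14596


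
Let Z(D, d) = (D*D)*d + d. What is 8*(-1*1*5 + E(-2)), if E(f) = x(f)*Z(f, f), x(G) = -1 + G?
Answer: 200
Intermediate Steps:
Z(D, d) = d + d*D² (Z(D, d) = D²*d + d = d*D² + d = d + d*D²)
E(f) = f*(1 + f²)*(-1 + f) (E(f) = (-1 + f)*(f*(1 + f²)) = f*(1 + f²)*(-1 + f))
8*(-1*1*5 + E(-2)) = 8*(-1*1*5 - 2*(1 + (-2)²)*(-1 - 2)) = 8*(-1*5 - 2*(1 + 4)*(-3)) = 8*(-5 - 2*5*(-3)) = 8*(-5 + 30) = 8*25 = 200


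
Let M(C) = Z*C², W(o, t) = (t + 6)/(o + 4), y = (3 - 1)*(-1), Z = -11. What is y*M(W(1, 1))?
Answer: 1078/25 ≈ 43.120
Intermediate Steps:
y = -2 (y = 2*(-1) = -2)
W(o, t) = (6 + t)/(4 + o)
M(C) = -11*C²
y*M(W(1, 1)) = -(-22)*((6 + 1)/(4 + 1))² = -(-22)*(7/5)² = -(-22)*49/25 = -2*(-539/25) = 1078/25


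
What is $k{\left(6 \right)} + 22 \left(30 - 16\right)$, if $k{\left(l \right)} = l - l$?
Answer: $308$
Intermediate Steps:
$k{\left(l \right)} = 0$
$k{\left(6 \right)} + 22 \left(30 - 16\right) = 0 + 22 \left(30 - 16\right) = 0 + 22 \cdot 14 = 0 + 308 = 308$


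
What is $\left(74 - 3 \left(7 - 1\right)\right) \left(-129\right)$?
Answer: $-7224$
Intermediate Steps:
$\left(74 - 3 \left(7 - 1\right)\right) \left(-129\right) = \left(74 - 18\right) \left(-129\right) = 56 \left(-129\right) = -7224$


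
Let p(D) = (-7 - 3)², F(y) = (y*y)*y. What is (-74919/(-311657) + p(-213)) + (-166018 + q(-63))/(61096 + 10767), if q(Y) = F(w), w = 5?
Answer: 46666869968/476523553 ≈ 97.932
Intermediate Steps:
F(y) = y³ (F(y) = y²*y = y³)
q(Y) = 125 (q(Y) = 5³ = 125)
p(D) = 100 (p(D) = (-10)² = 100)
(-74919/(-311657) + p(-213)) + (-166018 + q(-63))/(61096 + 10767) = (-74919/(-311657) + 100) + (-166018 + 125)/(61096 + 10767) = (-74919*(-1/311657) + 100) - 165893/71863 = (74919/311657 + 100) - 165893*1/71863 = 31240619/311657 - 165893/71863 = 46666869968/476523553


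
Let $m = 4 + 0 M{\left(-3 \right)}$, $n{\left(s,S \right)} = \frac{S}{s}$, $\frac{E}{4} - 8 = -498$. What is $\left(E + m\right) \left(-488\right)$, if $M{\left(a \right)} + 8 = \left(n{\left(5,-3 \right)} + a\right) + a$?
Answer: $954528$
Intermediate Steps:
$E = -1960$ ($E = 32 + 4 \left(-498\right) = 32 - 1992 = -1960$)
$M{\left(a \right)} = - \frac{43}{5} + 2 a$ ($M{\left(a \right)} = -8 + \left(\left(- \frac{3}{5} + a\right) + a\right) = -8 + \left(- \frac{3}{5} + 2 a\right) = - \frac{43}{5} + 2 a$)
$m = 4$ ($m = 4 + 0 \left(- \frac{43}{5} + 2 \left(-3\right)\right) = 4 + 0 \left(- \frac{43}{5} - 6\right) = 4 + 0 \left(- \frac{73}{5}\right) = 4 + 0 = 4$)
$\left(E + m\right) \left(-488\right) = \left(-1960 + 4\right) \left(-488\right) = \left(-1956\right) \left(-488\right) = 954528$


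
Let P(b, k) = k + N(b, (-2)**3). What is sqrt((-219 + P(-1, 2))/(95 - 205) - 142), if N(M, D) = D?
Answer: I*sqrt(67738)/22 ≈ 11.83*I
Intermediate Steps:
P(b, k) = -8 + k (P(b, k) = k + (-2)**3 = k - 8 = -8 + k)
sqrt((-219 + P(-1, 2))/(95 - 205) - 142) = sqrt((-219 + (-8 + 2))/(95 - 205) - 142) = sqrt((-219 - 6)/(-110) - 142) = sqrt(-225*(-1/110) - 142) = sqrt(45/22 - 142) = sqrt(-3079/22) = I*sqrt(67738)/22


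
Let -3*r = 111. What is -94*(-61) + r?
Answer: 5697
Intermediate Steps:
r = -37 (r = -⅓*111 = -37)
-94*(-61) + r = -94*(-61) - 37 = 5734 - 37 = 5697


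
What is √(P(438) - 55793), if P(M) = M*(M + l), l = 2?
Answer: √136927 ≈ 370.04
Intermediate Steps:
P(M) = M*(2 + M) (P(M) = M*(M + 2) = M*(2 + M))
√(P(438) - 55793) = √(438*(2 + 438) - 55793) = √(438*440 - 55793) = √(192720 - 55793) = √136927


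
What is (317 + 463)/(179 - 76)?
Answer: 780/103 ≈ 7.5728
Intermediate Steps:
(317 + 463)/(179 - 76) = 780/103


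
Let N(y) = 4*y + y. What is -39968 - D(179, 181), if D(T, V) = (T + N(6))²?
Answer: -83649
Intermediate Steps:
N(y) = 5*y
D(T, V) = (30 + T)² (D(T, V) = (T + 5*6)² = (T + 30)² = (30 + T)²)
-39968 - D(179, 181) = -39968 - (30 + 179)² = -39968 - 1*209² = -39968 - 1*43681 = -39968 - 43681 = -83649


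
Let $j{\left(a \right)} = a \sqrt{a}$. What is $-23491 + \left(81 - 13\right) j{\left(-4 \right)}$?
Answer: $-23491 - 544 i \approx -23491.0 - 544.0 i$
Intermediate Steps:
$j{\left(a \right)} = a^{\frac{3}{2}}$
$-23491 + \left(81 - 13\right) j{\left(-4 \right)} = -23491 + \left(81 - 13\right) \left(-4\right)^{\frac{3}{2}} = -23491 + 68 \left(- 8 i\right) = -23491 - 544 i$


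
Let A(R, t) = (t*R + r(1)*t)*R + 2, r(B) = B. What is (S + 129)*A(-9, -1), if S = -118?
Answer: -770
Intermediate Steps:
A(R, t) = 2 + R*(t + R*t) (A(R, t) = (t*R + 1*t)*R + 2 = (R*t + t)*R + 2 = (t + R*t)*R + 2 = R*(t + R*t) + 2 = 2 + R*(t + R*t))
(S + 129)*A(-9, -1) = (-118 + 129)*(2 - 9*(-1) - 1*(-9)**2) = 11*(2 + 9 - 1*81) = 11*(2 + 9 - 81) = 11*(-70) = -770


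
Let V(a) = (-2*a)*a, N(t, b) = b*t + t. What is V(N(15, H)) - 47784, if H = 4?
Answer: -59034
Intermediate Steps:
N(t, b) = t + b*t
V(a) = -2*a²
V(N(15, H)) - 47784 = -2*225*(1 + 4)² - 47784 = -2*(15*5)² - 47784 = -2*75² - 47784 = -2*5625 - 47784 = -11250 - 47784 = -59034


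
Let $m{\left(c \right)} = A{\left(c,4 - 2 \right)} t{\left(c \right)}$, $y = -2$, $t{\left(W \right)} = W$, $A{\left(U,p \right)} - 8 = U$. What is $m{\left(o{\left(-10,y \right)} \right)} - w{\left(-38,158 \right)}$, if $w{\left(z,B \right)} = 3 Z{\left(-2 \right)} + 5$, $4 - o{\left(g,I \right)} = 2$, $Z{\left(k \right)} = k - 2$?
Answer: $27$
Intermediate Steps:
$A{\left(U,p \right)} = 8 + U$
$Z{\left(k \right)} = -2 + k$
$o{\left(g,I \right)} = 2$ ($o{\left(g,I \right)} = 4 - 2 = 2$)
$w{\left(z,B \right)} = -7$ ($w{\left(z,B \right)} = 3 \left(-2 - 2\right) + 5 = 3 \left(-4\right) + 5 = -12 + 5 = -7$)
$m{\left(c \right)} = c \left(8 + c\right)$ ($m{\left(c \right)} = \left(8 + c\right) c = c \left(8 + c\right)$)
$m{\left(o{\left(-10,y \right)} \right)} - w{\left(-38,158 \right)} = 2 \left(8 + 2\right) - -7 = 2 \cdot 10 + 7 = 20 + 7 = 27$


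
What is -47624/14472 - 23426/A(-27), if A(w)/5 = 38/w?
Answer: 571532524/171855 ≈ 3325.7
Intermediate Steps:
A(w) = 190/w (A(w) = 5*(38/w) = 190/w)
-47624/14472 - 23426/A(-27) = -47624/14472 - 23426/(190/(-27)) = -47624*1/14472 - 23426/(190*(-1/27)) = -5953/1809 - 23426/(-190/27) = -5953/1809 - 23426*(-27/190) = -5953/1809 + 316251/95 = 571532524/171855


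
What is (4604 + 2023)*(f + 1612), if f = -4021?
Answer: -15964443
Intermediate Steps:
(4604 + 2023)*(f + 1612) = (4604 + 2023)*(-4021 + 1612) = 6627*(-2409) = -15964443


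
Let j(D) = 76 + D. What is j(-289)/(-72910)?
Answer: 213/72910 ≈ 0.0029214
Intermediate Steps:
j(-289)/(-72910) = (76 - 289)/(-72910) = -213*(-1/72910) = 213/72910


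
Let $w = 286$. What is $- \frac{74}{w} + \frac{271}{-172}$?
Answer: $- \frac{45117}{24596} \approx -1.8343$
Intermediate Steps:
$- \frac{74}{w} + \frac{271}{-172} = - \frac{74}{286} + \frac{271}{-172} = \left(-74\right) \frac{1}{286} + 271 \left(- \frac{1}{172}\right) = - \frac{37}{143} - \frac{271}{172} = - \frac{45117}{24596}$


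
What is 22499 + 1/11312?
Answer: 254508689/11312 ≈ 22499.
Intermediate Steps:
22499 + 1/11312 = 254508689/11312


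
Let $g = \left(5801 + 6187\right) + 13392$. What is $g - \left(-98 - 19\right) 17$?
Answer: $27369$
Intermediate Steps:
$g = 25380$ ($g = 11988 + 13392 = 25380$)
$g - \left(-98 - 19\right) 17 = 25380 - \left(-98 - 19\right) 17 = 25380 - \left(-117\right) 17 = 25380 - -1989 = 25380 + 1989 = 27369$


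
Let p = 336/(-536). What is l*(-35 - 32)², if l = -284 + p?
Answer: -1277690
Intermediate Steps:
p = -42/67 (p = 336*(-1/536) = -42/67 ≈ -0.62687)
l = -19070/67 (l = -284 - 42/67 = -19070/67 ≈ -284.63)
l*(-35 - 32)² = -19070*(-35 - 32)²/67 = -19070/67*(-67)² = -19070/67*4489 = -1277690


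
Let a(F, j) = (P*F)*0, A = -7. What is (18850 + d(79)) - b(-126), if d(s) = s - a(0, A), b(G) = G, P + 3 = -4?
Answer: 19055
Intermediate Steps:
P = -7 (P = -3 - 4 = -7)
a(F, j) = 0 (a(F, j) = -7*F*0 = 0)
d(s) = s (d(s) = s - 1*0 = s + 0 = s)
(18850 + d(79)) - b(-126) = (18850 + 79) - 1*(-126) = 18929 + 126 = 19055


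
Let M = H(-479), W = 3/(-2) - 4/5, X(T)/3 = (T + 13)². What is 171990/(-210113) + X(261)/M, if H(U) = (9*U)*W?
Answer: 152059994390/6944444763 ≈ 21.897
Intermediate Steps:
X(T) = 3*(13 + T)² (X(T) = 3*(T + 13)² = 3*(13 + T)²)
W = -23/10 (W = 3*(-½) - 4*⅕ = -3/2 - ⅘ = -23/10 ≈ -2.3000)
H(U) = -207*U/10 (H(U) = (9*U)*(-23/10) = -207*U/10)
M = 99153/10 (M = -207/10*(-479) = 99153/10 ≈ 9915.3)
171990/(-210113) + X(261)/M = 171990/(-210113) + (3*(13 + 261)²)/(99153/10) = 171990*(-1/210113) + (3*274²)*(10/99153) = -171990/210113 + (3*75076)*(10/99153) = -171990/210113 + 225228*(10/99153) = -171990/210113 + 750760/33051 = 152059994390/6944444763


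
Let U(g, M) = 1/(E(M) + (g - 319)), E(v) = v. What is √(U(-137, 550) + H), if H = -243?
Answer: I*√2147054/94 ≈ 15.588*I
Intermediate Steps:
U(g, M) = 1/(-319 + M + g) (U(g, M) = 1/(M + (g - 319)) = 1/(M + (-319 + g)) = 1/(-319 + M + g))
√(U(-137, 550) + H) = √(1/(-319 + 550 - 137) - 243) = √(1/94 - 243) = √(-22841/94) = I*√2147054/94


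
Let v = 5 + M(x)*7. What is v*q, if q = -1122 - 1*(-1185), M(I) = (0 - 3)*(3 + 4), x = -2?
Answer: -8946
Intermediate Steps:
M(I) = -21 (M(I) = -3*7 = -21)
v = -142 (v = 5 - 21*7 = 5 - 147 = -142)
q = 63 (q = -1122 + 1185 = 63)
v*q = -142*63 = -8946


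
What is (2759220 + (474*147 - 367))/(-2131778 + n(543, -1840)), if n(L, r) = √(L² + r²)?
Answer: -6029800158118/4544473760835 - 2828531*√3680449/4544473760835 ≈ -1.3280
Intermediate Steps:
(2759220 + (474*147 - 367))/(-2131778 + n(543, -1840)) = (2759220 + (474*147 - 367))/(-2131778 + √(543² + (-1840)²)) = (2759220 + (69678 - 367))/(-2131778 + √(294849 + 3385600)) = (2759220 + 69311)/(-2131778 + √3680449) = 2828531/(-2131778 + √3680449)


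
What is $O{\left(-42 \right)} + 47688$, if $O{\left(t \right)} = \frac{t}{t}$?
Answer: $47689$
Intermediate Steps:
$O{\left(t \right)} = 1$
$O{\left(-42 \right)} + 47688 = 1 + 47688 = 47689$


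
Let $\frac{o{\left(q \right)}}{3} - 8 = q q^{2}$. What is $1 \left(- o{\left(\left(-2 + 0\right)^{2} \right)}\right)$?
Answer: $-216$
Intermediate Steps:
$o{\left(q \right)} = 24 + 3 q^{3}$ ($o{\left(q \right)} = 24 + 3 q q^{2} = 24 + 3 q^{3}$)
$1 \left(- o{\left(\left(-2 + 0\right)^{2} \right)}\right) = 1 \left(- (24 + 3 \left(\left(-2 + 0\right)^{2}\right)^{3})\right) = 1 \left(- (24 + 3 \left(\left(-2\right)^{2}\right)^{3})\right) = 1 \left(- (24 + 3 \cdot 4^{3})\right) = 1 \left(- (24 + 3 \cdot 64)\right) = 1 \left(- (24 + 192)\right) = 1 \left(\left(-1\right) 216\right) = 1 \left(-216\right) = -216$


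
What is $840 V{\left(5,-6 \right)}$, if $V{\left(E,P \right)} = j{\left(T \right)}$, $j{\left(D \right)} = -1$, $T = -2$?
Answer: $-840$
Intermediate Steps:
$V{\left(E,P \right)} = -1$
$840 V{\left(5,-6 \right)} = 840 \left(-1\right) = -840$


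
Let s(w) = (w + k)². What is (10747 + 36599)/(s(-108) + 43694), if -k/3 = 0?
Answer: 23673/27679 ≈ 0.85527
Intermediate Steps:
k = 0 (k = -3*0 = 0)
s(w) = w² (s(w) = (w + 0)² = w²)
(10747 + 36599)/(s(-108) + 43694) = (10747 + 36599)/((-108)² + 43694) = 47346/(11664 + 43694) = 47346/55358 = 47346*(1/55358) = 23673/27679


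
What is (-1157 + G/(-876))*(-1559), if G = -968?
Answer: 394646819/219 ≈ 1.8020e+6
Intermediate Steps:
(-1157 + G/(-876))*(-1559) = (-1157 - 968/(-876))*(-1559) = (-1157 - 968*(-1/876))*(-1559) = (-1157 + 242/219)*(-1559) = -253141/219*(-1559) = 394646819/219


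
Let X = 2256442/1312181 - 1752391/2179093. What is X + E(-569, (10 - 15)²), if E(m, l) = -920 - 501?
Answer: -4060539314842358/2859364431833 ≈ -1420.1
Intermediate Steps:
E(m, l) = -1421
X = 2617542792335/2859364431833 (X = 2256442*(1/1312181) - 1752391*1/2179093 = 2256442/1312181 - 1752391/2179093 = 2617542792335/2859364431833 ≈ 0.91543)
X + E(-569, (10 - 15)²) = 2617542792335/2859364431833 - 1421 = -4060539314842358/2859364431833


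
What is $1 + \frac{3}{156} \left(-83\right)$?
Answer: $- \frac{31}{52} \approx -0.59615$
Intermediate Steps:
$1 + \frac{3}{156} \left(-83\right) = 1 + 3 \cdot \frac{1}{156} \left(-83\right) = 1 + \frac{1}{52} \left(-83\right) = 1 - \frac{83}{52} = - \frac{31}{52}$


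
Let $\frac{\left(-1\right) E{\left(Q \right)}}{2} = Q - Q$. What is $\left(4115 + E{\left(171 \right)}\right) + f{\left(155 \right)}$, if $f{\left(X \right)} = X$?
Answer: $4270$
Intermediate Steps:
$E{\left(Q \right)} = 0$ ($E{\left(Q \right)} = - 2 \left(Q - Q\right) = \left(-2\right) 0 = 0$)
$\left(4115 + E{\left(171 \right)}\right) + f{\left(155 \right)} = \left(4115 + 0\right) + 155 = 4115 + 155 = 4270$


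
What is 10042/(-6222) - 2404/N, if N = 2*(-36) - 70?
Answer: 3382931/220881 ≈ 15.316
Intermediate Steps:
N = -142 (N = -72 - 70 = -142)
10042/(-6222) - 2404/N = 10042/(-6222) - 2404/(-142) = 10042*(-1/6222) - 2404*(-1/142) = -5021/3111 + 1202/71 = 3382931/220881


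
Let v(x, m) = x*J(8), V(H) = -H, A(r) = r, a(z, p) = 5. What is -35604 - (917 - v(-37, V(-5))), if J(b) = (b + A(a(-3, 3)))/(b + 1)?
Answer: -329170/9 ≈ -36574.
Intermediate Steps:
J(b) = (5 + b)/(1 + b) (J(b) = (b + 5)/(b + 1) = (5 + b)/(1 + b))
v(x, m) = 13*x/9 (v(x, m) = x*((5 + 8)/(1 + 8)) = x*(13/9) = 13*x/9)
-35604 - (917 - v(-37, V(-5))) = -35604 - (917 - 13*(-37)/9) = -35604 - (917 - 1*(-481/9)) = -35604 - (917 + 481/9) = -35604 - 1*8734/9 = -35604 - 8734/9 = -329170/9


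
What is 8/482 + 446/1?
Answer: 107490/241 ≈ 446.02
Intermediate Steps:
8/482 + 446/1 = 8*(1/482) + 446*1 = 4/241 + 446 = 107490/241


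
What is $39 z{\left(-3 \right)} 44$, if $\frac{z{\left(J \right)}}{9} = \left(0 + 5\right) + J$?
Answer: $30888$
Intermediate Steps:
$z{\left(J \right)} = 45 + 9 J$ ($z{\left(J \right)} = 9 \left(\left(0 + 5\right) + J\right) = 9 \left(5 + J\right) = 45 + 9 J$)
$39 z{\left(-3 \right)} 44 = 39 \left(45 + 9 \left(-3\right)\right) 44 = 39 \left(45 - 27\right) 44 = 39 \cdot 18 \cdot 44 = 702 \cdot 44 = 30888$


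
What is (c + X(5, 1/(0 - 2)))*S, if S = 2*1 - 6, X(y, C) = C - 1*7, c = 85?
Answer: -310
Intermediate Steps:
X(y, C) = -7 + C (X(y, C) = C - 7 = -7 + C)
S = -4 (S = 2 - 6 = -4)
(c + X(5, 1/(0 - 2)))*S = (85 + (-7 + 1/(0 - 2)))*(-4) = (85 + (-7 + 1/(-2)))*(-4) = (85 + (-7 - 1/2))*(-4) = (85 - 15/2)*(-4) = (155/2)*(-4) = -310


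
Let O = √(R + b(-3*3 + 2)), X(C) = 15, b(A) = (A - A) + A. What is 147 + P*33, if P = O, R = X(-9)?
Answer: 147 + 66*√2 ≈ 240.34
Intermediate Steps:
b(A) = A (b(A) = 0 + A = A)
R = 15
O = 2*√2 (O = √(15 + (-3*3 + 2)) = √(15 + (-9 + 2)) = √(15 - 7) = √8 = 2*√2 ≈ 2.8284)
P = 2*√2 ≈ 2.8284
147 + P*33 = 147 + (2*√2)*33 = 147 + 66*√2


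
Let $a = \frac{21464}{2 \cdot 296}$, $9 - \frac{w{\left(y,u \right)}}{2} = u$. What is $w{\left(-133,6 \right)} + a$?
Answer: $\frac{3127}{74} \approx 42.257$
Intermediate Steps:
$w{\left(y,u \right)} = 18 - 2 u$
$a = \frac{2683}{74}$ ($a = \frac{21464}{592} = 21464 \cdot \frac{1}{592} = \frac{2683}{74} \approx 36.257$)
$w{\left(-133,6 \right)} + a = \left(18 - 12\right) + \frac{2683}{74} = 6 + \frac{2683}{74} = \frac{3127}{74}$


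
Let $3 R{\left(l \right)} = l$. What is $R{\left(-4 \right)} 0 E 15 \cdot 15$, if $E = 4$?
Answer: $0$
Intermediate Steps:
$R{\left(l \right)} = \frac{l}{3}$
$R{\left(-4 \right)} 0 E 15 \cdot 15 = \frac{1}{3} \left(-4\right) 0 \cdot 4 \cdot 15 \cdot 15 = \left(- \frac{4}{3}\right) 0 \cdot 4 \cdot 15 \cdot 15 = 0 \cdot 4 \cdot 15 \cdot 15 = 0 \cdot 15 \cdot 15 = 0 \cdot 15 = 0$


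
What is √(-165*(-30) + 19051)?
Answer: √24001 ≈ 154.92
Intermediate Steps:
√(-165*(-30) + 19051) = √(4950 + 19051) = √24001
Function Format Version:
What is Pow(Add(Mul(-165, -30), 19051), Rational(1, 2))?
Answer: Pow(24001, Rational(1, 2)) ≈ 154.92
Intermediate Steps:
Pow(Add(Mul(-165, -30), 19051), Rational(1, 2)) = Pow(Add(4950, 19051), Rational(1, 2)) = Pow(24001, Rational(1, 2))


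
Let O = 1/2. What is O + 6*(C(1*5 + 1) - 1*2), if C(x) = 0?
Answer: -23/2 ≈ -11.500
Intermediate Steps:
O = ½ ≈ 0.50000
O + 6*(C(1*5 + 1) - 1*2) = ½ + 6*(0 - 1*2) = ½ + 6*(0 - 2) = ½ + 6*(-2) = ½ - 12 = -23/2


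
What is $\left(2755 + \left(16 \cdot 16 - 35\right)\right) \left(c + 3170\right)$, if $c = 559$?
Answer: $11097504$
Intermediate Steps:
$\left(2755 + \left(16 \cdot 16 - 35\right)\right) \left(c + 3170\right) = \left(2755 + \left(16 \cdot 16 - 35\right)\right) \left(559 + 3170\right) = \left(2755 + \left(256 - 35\right)\right) 3729 = \left(2755 + 221\right) 3729 = 2976 \cdot 3729 = 11097504$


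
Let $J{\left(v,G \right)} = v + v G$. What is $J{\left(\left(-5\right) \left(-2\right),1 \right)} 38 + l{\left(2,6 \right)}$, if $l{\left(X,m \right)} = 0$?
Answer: $760$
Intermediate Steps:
$J{\left(v,G \right)} = v + G v$
$J{\left(\left(-5\right) \left(-2\right),1 \right)} 38 + l{\left(2,6 \right)} = \left(-5\right) \left(-2\right) \left(1 + 1\right) 38 + 0 = 10 \cdot 2 \cdot 38 + 0 = 20 \cdot 38 + 0 = 760 + 0 = 760$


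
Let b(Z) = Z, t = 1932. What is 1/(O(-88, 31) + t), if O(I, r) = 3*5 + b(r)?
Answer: 1/1978 ≈ 0.00050556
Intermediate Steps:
O(I, r) = 15 + r (O(I, r) = 3*5 + r = 15 + r)
1/(O(-88, 31) + t) = 1/((15 + 31) + 1932) = 1/(46 + 1932) = 1/1978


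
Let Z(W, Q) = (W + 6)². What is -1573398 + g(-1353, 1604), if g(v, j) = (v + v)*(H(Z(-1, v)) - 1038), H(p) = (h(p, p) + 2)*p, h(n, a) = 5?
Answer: 761880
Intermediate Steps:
Z(W, Q) = (6 + W)²
H(p) = 7*p (H(p) = (5 + 2)*p = 7*p)
g(v, j) = -1726*v (g(v, j) = (v + v)*(7*(6 - 1)² - 1038) = (2*v)*(7*5² - 1038) = (2*v)*(7*25 - 1038) = (2*v)*(175 - 1038) = (2*v)*(-863) = -1726*v)
-1573398 + g(-1353, 1604) = -1573398 - 1726*(-1353) = -1573398 + 2335278 = 761880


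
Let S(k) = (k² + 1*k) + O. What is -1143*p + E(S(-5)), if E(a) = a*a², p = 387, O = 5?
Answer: -426716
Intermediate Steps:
S(k) = 5 + k + k² (S(k) = (k² + 1*k) + 5 = (k² + k) + 5 = (k + k²) + 5 = 5 + k + k²)
E(a) = a³
-1143*p + E(S(-5)) = -1143*387 + (5 - 5 + (-5)²)³ = -442341 + (5 - 5 + 25)³ = -442341 + 25³ = -442341 + 15625 = -426716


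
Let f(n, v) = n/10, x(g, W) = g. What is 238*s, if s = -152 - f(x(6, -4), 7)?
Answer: -181594/5 ≈ -36319.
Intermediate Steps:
f(n, v) = n/10 (f(n, v) = n*(⅒) = n/10)
s = -763/5 (s = -152 - 6/10 = -152 - 1*⅗ = -152 - ⅗ = -763/5 ≈ -152.60)
238*s = 238*(-763/5) = -181594/5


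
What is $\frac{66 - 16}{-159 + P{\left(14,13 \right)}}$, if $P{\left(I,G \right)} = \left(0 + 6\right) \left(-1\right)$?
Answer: $- \frac{10}{33} \approx -0.30303$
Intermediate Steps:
$P{\left(I,G \right)} = -6$ ($P{\left(I,G \right)} = 6 \left(-1\right) = -6$)
$\frac{66 - 16}{-159 + P{\left(14,13 \right)}} = \frac{66 - 16}{-159 - 6} = \frac{50}{-165} = 50 \left(- \frac{1}{165}\right) = - \frac{10}{33}$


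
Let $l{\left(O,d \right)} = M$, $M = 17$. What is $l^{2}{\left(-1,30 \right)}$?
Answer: $289$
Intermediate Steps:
$l{\left(O,d \right)} = 17$
$l^{2}{\left(-1,30 \right)} = 17^{2} = 289$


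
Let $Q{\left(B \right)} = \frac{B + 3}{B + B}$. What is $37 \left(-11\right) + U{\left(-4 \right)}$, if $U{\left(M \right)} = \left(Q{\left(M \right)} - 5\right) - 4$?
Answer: $- \frac{3327}{8} \approx -415.88$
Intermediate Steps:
$Q{\left(B \right)} = \frac{3 + B}{2 B}$
$U{\left(M \right)} = -9 + \frac{3 + M}{2 M}$ ($U{\left(M \right)} = \left(\frac{3 + M}{2 M} - 5\right) - 4 = \left(-5 + \frac{3 + M}{2 M}\right) - 4 = -9 + \frac{3 + M}{2 M}$)
$37 \left(-11\right) + U{\left(-4 \right)} = 37 \left(-11\right) + \frac{3 - -68}{2 \left(-4\right)} = -407 + \frac{1}{2} \left(- \frac{1}{4}\right) \left(3 + 68\right) = -407 + \frac{1}{2} \left(- \frac{1}{4}\right) 71 = -407 - \frac{71}{8} = - \frac{3327}{8}$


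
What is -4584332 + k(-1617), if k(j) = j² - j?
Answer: -1968026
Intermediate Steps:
-4584332 + k(-1617) = -4584332 - 1617*(-1 - 1617) = -4584332 - 1617*(-1618) = -4584332 + 2616306 = -1968026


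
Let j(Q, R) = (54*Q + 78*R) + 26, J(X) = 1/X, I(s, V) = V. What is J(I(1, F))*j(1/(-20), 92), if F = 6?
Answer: 71993/60 ≈ 1199.9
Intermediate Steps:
j(Q, R) = 26 + 54*Q + 78*R
J(I(1, F))*j(1/(-20), 92) = (26 + 54/(-20) + 78*92)/6 = (26 + 54*(-1/20) + 7176)/6 = (26 - 27/10 + 7176)/6 = (1/6)*(71993/10) = 71993/60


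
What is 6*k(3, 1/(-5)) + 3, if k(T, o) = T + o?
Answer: 99/5 ≈ 19.800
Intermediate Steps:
6*k(3, 1/(-5)) + 3 = 6*(3 + 1/(-5)) + 3 = 6*(3 - ⅕) + 3 = 6*(14/5) + 3 = 84/5 + 3 = 99/5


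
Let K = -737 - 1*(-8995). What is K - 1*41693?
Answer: -33435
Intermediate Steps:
K = 8258 (K = -737 + 8995 = 8258)
K - 1*41693 = 8258 - 1*41693 = 8258 - 41693 = -33435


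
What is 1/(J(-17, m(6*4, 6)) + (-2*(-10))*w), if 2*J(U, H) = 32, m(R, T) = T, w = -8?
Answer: -1/144 ≈ -0.0069444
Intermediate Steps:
J(U, H) = 16 (J(U, H) = (½)*32 = 16)
1/(J(-17, m(6*4, 6)) + (-2*(-10))*w) = 1/(16 - 2*(-10)*(-8)) = 1/(16 + 20*(-8)) = 1/(16 - 160) = 1/(-144) = -1/144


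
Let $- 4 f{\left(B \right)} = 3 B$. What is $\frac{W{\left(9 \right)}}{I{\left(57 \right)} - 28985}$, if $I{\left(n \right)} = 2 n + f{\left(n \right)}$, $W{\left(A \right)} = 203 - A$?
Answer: $- \frac{776}{115655} \approx -0.0067096$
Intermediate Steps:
$f{\left(B \right)} = - \frac{3 B}{4}$
$I{\left(n \right)} = \frac{5 n}{4}$ ($I{\left(n \right)} = 2 n - \frac{3 n}{4} = \frac{5 n}{4}$)
$\frac{W{\left(9 \right)}}{I{\left(57 \right)} - 28985} = \frac{203 - 9}{\frac{5}{4} \cdot 57 - 28985} = \frac{203 - 9}{\frac{285}{4} - 28985} = \frac{194}{- \frac{115655}{4}} = 194 \left(- \frac{4}{115655}\right) = - \frac{776}{115655}$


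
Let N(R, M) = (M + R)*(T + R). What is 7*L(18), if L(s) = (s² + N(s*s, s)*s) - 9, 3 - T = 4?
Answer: 13920921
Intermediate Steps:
T = -1 (T = 3 - 1*4 = 3 - 4 = -1)
N(R, M) = (-1 + R)*(M + R) (N(R, M) = (M + R)*(-1 + R) = (-1 + R)*(M + R))
L(s) = -9 + s² + s*(s³ + s⁴ - s - s²) (L(s) = (s² + ((s*s)² - s - s*s + s*(s*s))*s) - 9 = (s² + ((s²)² - s - s² + s*s²)*s) - 9 = (s² + (s⁴ - s - s² + s³)*s) - 9 = (s² + (s³ + s⁴ - s - s²)*s) - 9 = (s² + s*(s³ + s⁴ - s - s²)) - 9 = -9 + s² + s*(s³ + s⁴ - s - s²))
7*L(18) = 7*(-9 + 18⁴ + 18⁵ - 1*18³) = 7*(-9 + 104976 + 1889568 - 1*5832) = 7*(-9 + 104976 + 1889568 - 5832) = 7*1988703 = 13920921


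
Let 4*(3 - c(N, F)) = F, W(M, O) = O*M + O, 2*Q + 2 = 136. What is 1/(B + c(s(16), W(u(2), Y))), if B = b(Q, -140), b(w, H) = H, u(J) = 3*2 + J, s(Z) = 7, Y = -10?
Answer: -2/229 ≈ -0.0087336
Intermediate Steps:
Q = 67 (Q = -1 + (½)*136 = -1 + 68 = 67)
u(J) = 6 + J
W(M, O) = O + M*O (W(M, O) = M*O + O = O + M*O)
c(N, F) = 3 - F/4
B = -140
1/(B + c(s(16), W(u(2), Y))) = 1/(-140 + (3 - (-5)*(1 + (6 + 2))/2)) = 1/(-140 + (3 - (-5)*(1 + 8)/2)) = 1/(-140 + (3 - (-5)*9/2)) = 1/(-140 + (3 - ¼*(-90))) = 1/(-140 + (3 + 45/2)) = 1/(-140 + 51/2) = 1/(-229/2) = -2/229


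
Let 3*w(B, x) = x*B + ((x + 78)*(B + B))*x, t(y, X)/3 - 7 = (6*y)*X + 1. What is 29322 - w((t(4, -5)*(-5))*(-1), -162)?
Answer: 15179562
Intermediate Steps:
t(y, X) = 24 + 18*X*y (t(y, X) = 21 + 3*((6*y)*X + 1) = 21 + 3*(6*X*y + 1) = 21 + 3*(1 + 6*X*y) = 21 + (3 + 18*X*y) = 24 + 18*X*y)
w(B, x) = B*x/3 + 2*B*x*(78 + x)/3 (w(B, x) = (x*B + ((x + 78)*(B + B))*x)/3 = (B*x + ((78 + x)*(2*B))*x)/3 = (B*x + (2*B*(78 + x))*x)/3 = (B*x + 2*B*x*(78 + x))/3 = B*x/3 + 2*B*x*(78 + x)/3)
29322 - w((t(4, -5)*(-5))*(-1), -162) = 29322 - ((24 + 18*(-5)*4)*(-5))*(-1)*(-162)*(157 + 2*(-162))/3 = 29322 - ((24 - 360)*(-5))*(-1)*(-162)*(157 - 324)/3 = 29322 - -336*(-5)*(-1)*(-162)*(-167)/3 = 29322 - 1680*(-1)*(-162)*(-167)/3 = 29322 - (-1680)*(-162)*(-167)/3 = 29322 - 1*(-15150240) = 29322 + 15150240 = 15179562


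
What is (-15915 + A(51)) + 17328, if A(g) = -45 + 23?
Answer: 1391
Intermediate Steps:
A(g) = -22
(-15915 + A(51)) + 17328 = (-15915 - 22) + 17328 = -15937 + 17328 = 1391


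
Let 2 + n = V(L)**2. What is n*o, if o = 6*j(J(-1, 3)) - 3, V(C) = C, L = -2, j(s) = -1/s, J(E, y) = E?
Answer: 6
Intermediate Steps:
n = 2 (n = -2 + (-2)**2 = -2 + 4 = 2)
o = 3 (o = 6*(-1/(-1)) - 3 = 6*(-1*(-1)) - 3 = 6*1 - 3 = 6 - 3 = 3)
n*o = 2*3 = 6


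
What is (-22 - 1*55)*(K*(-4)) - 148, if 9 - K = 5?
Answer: 1084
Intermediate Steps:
K = 4 (K = 9 - 1*5 = 9 - 5 = 4)
(-22 - 1*55)*(K*(-4)) - 148 = (-22 - 1*55)*(4*(-4)) - 148 = (-22 - 55)*(-16) - 148 = -77*(-16) - 148 = 1232 - 148 = 1084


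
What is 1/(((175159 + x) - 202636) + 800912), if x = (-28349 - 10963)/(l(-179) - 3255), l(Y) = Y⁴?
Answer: 513311213/397012858006999 ≈ 1.2929e-6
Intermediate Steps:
x = -19656/513311213 (x = (-28349 - 10963)/((-179)⁴ - 3255) = -39312/(1026625681 - 3255) = -39312/1026622426 = -39312*1/1026622426 = -19656/513311213 ≈ -3.8293e-5)
1/(((175159 + x) - 202636) + 800912) = 1/(((175159 - 19656/513311213) - 202636) + 800912) = 1/((89911078738211/513311213 - 202636) + 800912) = 1/(-14104252219257/513311213 + 800912) = 1/(397012858006999/513311213) = 513311213/397012858006999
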